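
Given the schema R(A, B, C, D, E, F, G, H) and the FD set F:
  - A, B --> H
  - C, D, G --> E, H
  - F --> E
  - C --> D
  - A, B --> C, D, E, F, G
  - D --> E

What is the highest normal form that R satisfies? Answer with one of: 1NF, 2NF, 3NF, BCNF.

2NF

Candidate key: {A, B}. Prime attributes: {A, B}.
C, D, G --> E, H: {C, D, G}⁺ = {C, D, E, G, H}, which is not all of the attributes, so the left side is not a superkey — BCNF is violated.
Because {E, H} are non-prime and the left side of C, D, G --> E, H is not a superkey, the relation is not in 3NF.
Checking every proper subset of each key, none determines a non-prime attribute — 2NF is satisfied.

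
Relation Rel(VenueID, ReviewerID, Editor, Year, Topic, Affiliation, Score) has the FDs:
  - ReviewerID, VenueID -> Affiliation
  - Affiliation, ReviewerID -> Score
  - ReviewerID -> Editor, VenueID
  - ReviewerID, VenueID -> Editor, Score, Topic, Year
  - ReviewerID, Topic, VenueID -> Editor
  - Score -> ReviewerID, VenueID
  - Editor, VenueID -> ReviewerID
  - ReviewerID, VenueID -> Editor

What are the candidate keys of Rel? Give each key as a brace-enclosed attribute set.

Closure of {ReviewerID} is {Affiliation, Editor, ReviewerID, Score, Topic, VenueID, Year}, the whole schema; {ReviewerID} is a candidate key.
Closure of {Score} is {Affiliation, Editor, ReviewerID, Score, Topic, VenueID, Year}, the whole schema; {Score} is a candidate key.
Closure of {Editor, VenueID} is {Affiliation, Editor, ReviewerID, Score, Topic, VenueID, Year}, the whole schema; {Editor, VenueID} is a candidate key.
These are minimal and exhaustive — every other superkey contains one of them.

{Editor, VenueID}, {ReviewerID}, {Score}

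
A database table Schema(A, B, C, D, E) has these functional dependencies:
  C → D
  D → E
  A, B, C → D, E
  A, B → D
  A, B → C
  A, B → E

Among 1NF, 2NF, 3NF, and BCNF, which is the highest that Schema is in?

Candidate key: {A, B}. Prime attributes: {A, B}.
C → D breaks BCNF: {C}⁺ = {C, D, E}, so {C} is not a superkey.
C → D has non-prime {D} on the right and a non-superkey on the left, so 3NF fails.
No proper subset of a key has a non-prime attribute in its closure, so there is no partial dependency; 2NF holds.

2NF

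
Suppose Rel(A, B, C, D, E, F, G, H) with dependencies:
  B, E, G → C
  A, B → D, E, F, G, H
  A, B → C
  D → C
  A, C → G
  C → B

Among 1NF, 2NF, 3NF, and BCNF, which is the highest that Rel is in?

3NF

Candidate keys: {A, B}, {A, C}, {A, D}. Prime attributes: {A, B, C, D}.
B, E, G → C: {B, E, G}⁺ = {B, C, E, G}, which is not all of the attributes, so the left side is not a superkey — BCNF is violated.
Since {C} ⊆ prime attributes and every other non-superkey FD also has a prime right side, the schema is in 3NF.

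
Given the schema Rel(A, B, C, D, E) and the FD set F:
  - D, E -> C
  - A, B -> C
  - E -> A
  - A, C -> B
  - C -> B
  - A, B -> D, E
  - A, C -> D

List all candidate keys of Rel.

Closure of {A, B} is {A, B, C, D, E}, the whole schema; {A, B} is a candidate key.
Closure of {A, C} is {A, B, C, D, E}, the whole schema; {A, C} is a candidate key.
Closure of {B, E} is {A, B, C, D, E}, the whole schema; {B, E} is a candidate key.
Closure of {C, E} is {A, B, C, D, E}, the whole schema; {C, E} is a candidate key.
Closure of {D, E} is {A, B, C, D, E}, the whole schema; {D, E} is a candidate key.
Any other superkey properly contains one of these, so there are no further candidate keys.

{A, B}, {A, C}, {B, E}, {C, E}, {D, E}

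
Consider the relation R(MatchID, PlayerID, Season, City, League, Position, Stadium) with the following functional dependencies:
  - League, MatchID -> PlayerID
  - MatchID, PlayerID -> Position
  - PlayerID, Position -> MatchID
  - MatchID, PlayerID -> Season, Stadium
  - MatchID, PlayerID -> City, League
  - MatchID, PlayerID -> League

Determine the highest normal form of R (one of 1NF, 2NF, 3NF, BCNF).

BCNF

Candidate keys: {League, MatchID}, {MatchID, PlayerID}, {PlayerID, Position}. Prime attributes: {League, MatchID, PlayerID, Position}.
The left-hand side of every FD is a superkey, so BCNF is satisfied.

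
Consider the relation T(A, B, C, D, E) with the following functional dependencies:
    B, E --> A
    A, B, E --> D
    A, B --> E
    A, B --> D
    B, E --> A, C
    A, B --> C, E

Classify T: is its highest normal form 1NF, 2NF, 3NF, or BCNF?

BCNF

Candidate keys: {A, B}, {B, E}. Prime attributes: {A, B, E}.
Each dependency's left side is a superkey — BCNF holds.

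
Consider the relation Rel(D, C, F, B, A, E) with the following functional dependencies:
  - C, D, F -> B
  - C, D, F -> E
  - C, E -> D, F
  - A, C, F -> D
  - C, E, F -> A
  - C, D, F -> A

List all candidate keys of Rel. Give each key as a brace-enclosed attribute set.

No FD produces {C}, so it must be in every candidate key.
Closure of {C, E} is {A, B, C, D, E, F}, the whole schema; {C, E} is a candidate key.
Closure of {A, C, F} is {A, B, C, D, E, F}, the whole schema; {A, C, F} is a candidate key.
Closure of {C, D, F} is {A, B, C, D, E, F}, the whole schema; {C, D, F} is a candidate key.
Any other superkey properly contains one of these, so there are no further candidate keys.

{A, C, F}, {C, D, F}, {C, E}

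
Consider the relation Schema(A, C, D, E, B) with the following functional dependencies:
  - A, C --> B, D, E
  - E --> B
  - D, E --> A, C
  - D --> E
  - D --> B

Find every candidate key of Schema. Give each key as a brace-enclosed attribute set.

{A, C}, {D}

Closure of {D} is {A, B, C, D, E}, the whole schema; {D} is a candidate key.
Closure of {A, C} is {A, B, C, D, E}, the whole schema; {A, C} is a candidate key.
Any other superkey properly contains one of these, so there are no further candidate keys.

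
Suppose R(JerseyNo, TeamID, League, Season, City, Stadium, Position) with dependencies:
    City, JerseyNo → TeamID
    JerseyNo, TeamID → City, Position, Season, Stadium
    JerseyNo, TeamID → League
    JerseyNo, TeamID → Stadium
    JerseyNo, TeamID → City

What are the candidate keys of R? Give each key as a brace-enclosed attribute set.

{JerseyNo} never appears on the right of any FD, so every key must include it.
Closure of {City, JerseyNo} is {City, JerseyNo, League, Position, Season, Stadium, TeamID}, the whole schema; {City, JerseyNo} is a candidate key.
Closure of {JerseyNo, TeamID} is {City, JerseyNo, League, Position, Season, Stadium, TeamID}, the whole schema; {JerseyNo, TeamID} is a candidate key.
These are minimal and exhaustive — every other superkey contains one of them.

{City, JerseyNo}, {JerseyNo, TeamID}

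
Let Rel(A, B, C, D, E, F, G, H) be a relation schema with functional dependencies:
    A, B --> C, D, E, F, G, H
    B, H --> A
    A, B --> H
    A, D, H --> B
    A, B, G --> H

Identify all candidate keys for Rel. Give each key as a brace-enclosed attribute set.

{A, B}⁺ = {A, B, C, D, E, F, G, H}, which is every attribute, so {A, B} is a candidate key.
{B, H}⁺ = {A, B, C, D, E, F, G, H}, which is every attribute, so {B, H} is a candidate key.
{A, D, H}⁺ = {A, B, C, D, E, F, G, H}, which is every attribute, so {A, D, H} is a candidate key.
No proper subset of any of these is a key, and no other minimal superkey exists.

{A, B}, {A, D, H}, {B, H}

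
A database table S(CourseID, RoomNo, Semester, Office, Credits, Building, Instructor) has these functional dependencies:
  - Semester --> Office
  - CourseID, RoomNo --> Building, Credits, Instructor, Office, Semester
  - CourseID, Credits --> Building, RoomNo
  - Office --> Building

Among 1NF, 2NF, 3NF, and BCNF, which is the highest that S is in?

Candidate keys: {CourseID, Credits}, {CourseID, RoomNo}. Prime attributes: {CourseID, Credits, RoomNo}.
Semester --> Office breaks BCNF: {Semester}⁺ = {Building, Office, Semester}, so {Semester} is not a superkey.
Semester --> Office has non-prime {Office} on the right and a non-superkey on the left, so 3NF fails.
Checking every proper subset of each key, none determines a non-prime attribute — 2NF is satisfied.

2NF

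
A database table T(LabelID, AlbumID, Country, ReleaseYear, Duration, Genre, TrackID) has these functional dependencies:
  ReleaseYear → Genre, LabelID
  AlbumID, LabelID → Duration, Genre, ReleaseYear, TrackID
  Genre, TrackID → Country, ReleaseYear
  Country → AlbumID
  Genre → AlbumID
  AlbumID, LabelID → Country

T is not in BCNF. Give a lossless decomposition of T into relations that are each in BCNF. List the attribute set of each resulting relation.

Candidate keys of the original relation: {AlbumID, LabelID}, {Country, LabelID}, {Genre, LabelID}, {Genre, TrackID}, {ReleaseYear}.
Within {AlbumID, Country, Duration, Genre, LabelID, ReleaseYear, TrackID}: {Country}⁺ ∩ {AlbumID, Country, Duration, Genre, LabelID, ReleaseYear, TrackID} = {AlbumID, Country}, not the whole set, so Country → AlbumID violates BCNF; decompose into {AlbumID, Country} and {Country, Duration, Genre, LabelID, ReleaseYear, TrackID}.
{AlbumID, Country}: every determinant is a superkey — BCNF.
{Country, Duration, Genre, LabelID, ReleaseYear, TrackID}: every determinant is a superkey — BCNF.

{AlbumID, Country}; {Country, Duration, Genre, LabelID, ReleaseYear, TrackID}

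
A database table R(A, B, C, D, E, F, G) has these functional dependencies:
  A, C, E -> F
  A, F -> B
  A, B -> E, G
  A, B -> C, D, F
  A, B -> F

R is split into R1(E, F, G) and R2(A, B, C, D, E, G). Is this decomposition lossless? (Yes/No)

Common attributes: {E, G}; their closure is {E, G}.
The closure covers neither R1 nor R2 entirely; the join is not lossless.

No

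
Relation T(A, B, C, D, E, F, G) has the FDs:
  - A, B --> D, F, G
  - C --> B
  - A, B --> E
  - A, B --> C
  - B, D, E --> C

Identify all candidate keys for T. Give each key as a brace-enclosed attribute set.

{A, B}, {A, C}

No FD produces {A}, so it must be in every candidate key.
{A, B}⁺ = {A, B, C, D, E, F, G} — all of the relation — so {A, B} is a candidate key.
{A, C}⁺ = {A, B, C, D, E, F, G} — all of the relation — so {A, C} is a candidate key.
Any other superkey properly contains one of these, so there are no further candidate keys.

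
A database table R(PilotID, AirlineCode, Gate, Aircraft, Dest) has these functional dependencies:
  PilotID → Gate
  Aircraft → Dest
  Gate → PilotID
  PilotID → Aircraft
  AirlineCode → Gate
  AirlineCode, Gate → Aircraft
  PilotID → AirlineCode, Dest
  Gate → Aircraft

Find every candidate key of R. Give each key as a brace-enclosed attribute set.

{AirlineCode}, {Gate}, {PilotID}

{AirlineCode} is a candidate key since {AirlineCode}⁺ = {Aircraft, AirlineCode, Dest, Gate, PilotID} covers every attribute.
{Gate} is a candidate key since {Gate}⁺ = {Aircraft, AirlineCode, Dest, Gate, PilotID} covers every attribute.
{PilotID} is a candidate key since {PilotID}⁺ = {Aircraft, AirlineCode, Dest, Gate, PilotID} covers every attribute.
These are minimal and exhaustive — every other superkey contains one of them.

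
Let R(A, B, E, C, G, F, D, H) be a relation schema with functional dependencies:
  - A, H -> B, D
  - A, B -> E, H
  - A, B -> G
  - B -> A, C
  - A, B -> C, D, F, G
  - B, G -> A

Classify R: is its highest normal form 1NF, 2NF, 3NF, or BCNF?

Candidate keys: {A, H}, {B}. Prime attributes: {A, B, H}.
The left-hand side of every FD is a superkey, so BCNF is satisfied.

BCNF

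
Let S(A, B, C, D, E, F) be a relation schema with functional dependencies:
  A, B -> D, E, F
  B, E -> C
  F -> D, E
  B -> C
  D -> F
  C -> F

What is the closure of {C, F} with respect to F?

Start with {C, F}.
F -> D, E applies; add {D, E} → now {C, D, E, F}.
No further FD applies.

{C, D, E, F}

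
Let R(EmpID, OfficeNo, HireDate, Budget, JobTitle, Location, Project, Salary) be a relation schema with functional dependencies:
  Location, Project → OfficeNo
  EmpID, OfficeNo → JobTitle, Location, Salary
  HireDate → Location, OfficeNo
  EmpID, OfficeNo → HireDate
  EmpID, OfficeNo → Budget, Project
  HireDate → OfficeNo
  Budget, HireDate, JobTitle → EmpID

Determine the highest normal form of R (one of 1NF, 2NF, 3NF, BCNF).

Candidate keys: {Budget, HireDate, JobTitle}, {EmpID, HireDate}, {EmpID, Location, Project}, {EmpID, OfficeNo}. Prime attributes: {Budget, EmpID, HireDate, JobTitle, Location, OfficeNo, Project}.
For Location, Project → OfficeNo we have {Location, Project}⁺ = {Location, OfficeNo, Project}; {Location, Project} is not a superkey, so BCNF fails.
Its right-hand attributes {OfficeNo} are all prime, as are those of every other non-superkey FD — the relation is in 3NF.

3NF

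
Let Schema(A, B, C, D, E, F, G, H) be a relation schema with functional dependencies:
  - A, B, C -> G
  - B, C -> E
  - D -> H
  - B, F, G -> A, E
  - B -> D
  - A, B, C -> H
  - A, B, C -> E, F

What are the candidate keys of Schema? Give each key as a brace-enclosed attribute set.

{A, B, C}, {B, C, F, G}

{B, C} never appear on the right of any FD, so every key must include all of them.
{A, B, C}⁺ = {A, B, C, D, E, F, G, H} — all of the relation — so {A, B, C} is a candidate key.
{B, C, F, G}⁺ = {A, B, C, D, E, F, G, H} — all of the relation — so {B, C, F, G} is a candidate key.
These are minimal and exhaustive — every other superkey contains one of them.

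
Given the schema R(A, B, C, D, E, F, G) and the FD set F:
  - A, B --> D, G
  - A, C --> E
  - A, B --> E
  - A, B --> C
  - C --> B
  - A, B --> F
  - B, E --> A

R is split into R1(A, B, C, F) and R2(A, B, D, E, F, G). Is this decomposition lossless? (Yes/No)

Yes

The shared attributes are {A, B, F} and {A, B, F}⁺ = {A, B, C, D, E, F, G}.
R1 is contained in that closure, so R1 ∩ R2 --> R1 holds and the join is lossless.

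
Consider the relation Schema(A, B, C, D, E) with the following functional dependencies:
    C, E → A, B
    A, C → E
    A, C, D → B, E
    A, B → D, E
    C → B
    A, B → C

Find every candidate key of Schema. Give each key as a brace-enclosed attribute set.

{A, B} is a candidate key since {A, B}⁺ = {A, B, C, D, E} covers every attribute.
{A, C} is a candidate key since {A, C}⁺ = {A, B, C, D, E} covers every attribute.
{C, E} is a candidate key since {C, E}⁺ = {A, B, C, D, E} covers every attribute.
No proper subset of any of these is a key, and no other minimal superkey exists.

{A, B}, {A, C}, {C, E}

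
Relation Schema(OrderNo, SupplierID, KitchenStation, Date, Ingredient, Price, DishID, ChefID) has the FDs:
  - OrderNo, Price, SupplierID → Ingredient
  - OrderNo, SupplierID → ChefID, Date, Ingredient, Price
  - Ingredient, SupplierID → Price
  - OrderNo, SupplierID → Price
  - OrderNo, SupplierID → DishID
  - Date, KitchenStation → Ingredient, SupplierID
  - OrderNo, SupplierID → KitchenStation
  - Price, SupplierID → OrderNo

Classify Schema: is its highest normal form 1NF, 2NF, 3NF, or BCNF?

BCNF

Candidate keys: {Date, KitchenStation}, {Ingredient, SupplierID}, {OrderNo, SupplierID}, {Price, SupplierID}. Prime attributes: {Date, Ingredient, KitchenStation, OrderNo, Price, SupplierID}.
The left-hand side of every FD is a superkey, so BCNF is satisfied.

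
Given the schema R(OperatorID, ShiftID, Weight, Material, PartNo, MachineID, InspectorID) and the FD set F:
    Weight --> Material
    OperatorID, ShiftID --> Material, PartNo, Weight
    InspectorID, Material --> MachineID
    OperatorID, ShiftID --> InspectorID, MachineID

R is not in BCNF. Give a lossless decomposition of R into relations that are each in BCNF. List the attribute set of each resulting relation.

{InspectorID, MachineID, Weight}; {InspectorID, OperatorID, PartNo, ShiftID, Weight}; {Material, Weight}

Candidate key of the original relation: {OperatorID, ShiftID}.
Within {InspectorID, MachineID, Material, OperatorID, PartNo, ShiftID, Weight}: {Weight}⁺ ∩ {InspectorID, MachineID, Material, OperatorID, PartNo, ShiftID, Weight} = {Material, Weight}, not the whole set, so Weight --> Material violates BCNF; decompose into {Material, Weight} and {InspectorID, MachineID, OperatorID, PartNo, ShiftID, Weight}.
{Material, Weight} has no BCNF violation.
Within {InspectorID, MachineID, OperatorID, PartNo, ShiftID, Weight}: {InspectorID, Weight}⁺ ∩ {InspectorID, MachineID, OperatorID, PartNo, ShiftID, Weight} = {InspectorID, MachineID, Weight}, not the whole set, so InspectorID, Weight --> MachineID violates BCNF; decompose into {InspectorID, MachineID, Weight} and {InspectorID, OperatorID, PartNo, ShiftID, Weight}.
{InspectorID, MachineID, Weight} has no BCNF violation.
{InspectorID, OperatorID, PartNo, ShiftID, Weight} has no BCNF violation.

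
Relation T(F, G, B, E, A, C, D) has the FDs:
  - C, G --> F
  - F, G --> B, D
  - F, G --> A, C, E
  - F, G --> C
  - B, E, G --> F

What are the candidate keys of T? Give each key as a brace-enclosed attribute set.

{B, E, G}, {C, G}, {F, G}

{G} never appears on the right of any FD, so every key must include it.
{C, G}⁺ = {A, B, C, D, E, F, G}, which is every attribute, so {C, G} is a candidate key.
{F, G}⁺ = {A, B, C, D, E, F, G}, which is every attribute, so {F, G} is a candidate key.
{B, E, G}⁺ = {A, B, C, D, E, F, G}, which is every attribute, so {B, E, G} is a candidate key.
Any other superkey properly contains one of these, so there are no further candidate keys.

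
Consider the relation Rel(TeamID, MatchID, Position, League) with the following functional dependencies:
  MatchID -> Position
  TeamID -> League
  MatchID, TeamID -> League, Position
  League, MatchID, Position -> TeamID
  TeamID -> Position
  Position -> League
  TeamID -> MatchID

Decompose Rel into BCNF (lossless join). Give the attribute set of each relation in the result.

{League, Position}; {MatchID, Position, TeamID}

Candidate keys of the original relation: {MatchID}, {TeamID}.
In {League, MatchID, Position, TeamID}, {Position} is not a superkey ({Position}⁺ restricted to this set is {League, Position}), so split on Position -> League into {League, Position} and {MatchID, Position, TeamID}.
{League, Position} has no BCNF violation.
{MatchID, Position, TeamID} has no BCNF violation.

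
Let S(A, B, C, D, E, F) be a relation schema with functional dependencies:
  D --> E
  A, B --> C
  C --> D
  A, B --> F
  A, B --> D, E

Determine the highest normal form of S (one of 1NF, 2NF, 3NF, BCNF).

Candidate key: {A, B}. Prime attributes: {A, B}.
For D --> E we have {D}⁺ = {D, E}; {D} is not a superkey, so BCNF fails.
Because {E} is non-prime and the left side of D --> E is not a superkey, the relation is not in 3NF.
No proper subset of a key has a non-prime attribute in its closure, so there is no partial dependency; 2NF holds.

2NF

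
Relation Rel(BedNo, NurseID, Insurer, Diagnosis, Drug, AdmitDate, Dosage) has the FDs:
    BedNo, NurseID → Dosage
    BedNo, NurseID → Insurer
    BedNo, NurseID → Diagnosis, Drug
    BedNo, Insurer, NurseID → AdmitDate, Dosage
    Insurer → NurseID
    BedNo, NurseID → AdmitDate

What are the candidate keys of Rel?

{BedNo, Insurer}, {BedNo, NurseID}

{BedNo} never appears on the right of any FD, so every key must include it.
{BedNo, Insurer}⁺ = {AdmitDate, BedNo, Diagnosis, Dosage, Drug, Insurer, NurseID}, which is every attribute, so {BedNo, Insurer} is a candidate key.
{BedNo, NurseID}⁺ = {AdmitDate, BedNo, Diagnosis, Dosage, Drug, Insurer, NurseID}, which is every attribute, so {BedNo, NurseID} is a candidate key.
No proper subset of any of these is a key, and no other minimal superkey exists.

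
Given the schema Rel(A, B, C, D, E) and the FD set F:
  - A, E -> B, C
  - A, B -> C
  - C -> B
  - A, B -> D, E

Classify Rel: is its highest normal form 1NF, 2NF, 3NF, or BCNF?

Candidate keys: {A, B}, {A, C}, {A, E}. Prime attributes: {A, B, C, E}.
C -> B: {C}⁺ = {B, C}, which is not all of the attributes, so the left side is not a superkey — BCNF is violated.
But every attribute on its right side ({B}) is prime, and the same holds for every other non-superkey FD, so 3NF still holds.

3NF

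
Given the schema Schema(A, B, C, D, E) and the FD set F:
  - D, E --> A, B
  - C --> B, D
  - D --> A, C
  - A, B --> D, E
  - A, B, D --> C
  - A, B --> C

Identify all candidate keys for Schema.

{A, B}, {C}, {D}

{C}⁺ = {A, B, C, D, E}, which is every attribute, so {C} is a candidate key.
{D}⁺ = {A, B, C, D, E}, which is every attribute, so {D} is a candidate key.
{A, B}⁺ = {A, B, C, D, E}, which is every attribute, so {A, B} is a candidate key.
These are minimal and exhaustive — every other superkey contains one of them.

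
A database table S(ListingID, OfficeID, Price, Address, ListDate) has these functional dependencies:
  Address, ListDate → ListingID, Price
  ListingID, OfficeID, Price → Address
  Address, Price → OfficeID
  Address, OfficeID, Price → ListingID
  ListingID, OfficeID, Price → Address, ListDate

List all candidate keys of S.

{Address, ListDate}, {Address, Price}, {ListingID, OfficeID, Price}

Closure of {Address, ListDate} is {Address, ListDate, ListingID, OfficeID, Price}, the whole schema; {Address, ListDate} is a candidate key.
Closure of {Address, Price} is {Address, ListDate, ListingID, OfficeID, Price}, the whole schema; {Address, Price} is a candidate key.
Closure of {ListingID, OfficeID, Price} is {Address, ListDate, ListingID, OfficeID, Price}, the whole schema; {ListingID, OfficeID, Price} is a candidate key.
No proper subset of any of these is a key, and no other minimal superkey exists.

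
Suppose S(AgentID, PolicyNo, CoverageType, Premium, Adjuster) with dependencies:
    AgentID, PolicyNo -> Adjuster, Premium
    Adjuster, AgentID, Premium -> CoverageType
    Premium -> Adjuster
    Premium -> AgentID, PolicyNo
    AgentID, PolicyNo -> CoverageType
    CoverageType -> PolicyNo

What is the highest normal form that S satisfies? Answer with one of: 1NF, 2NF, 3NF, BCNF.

3NF

Candidate keys: {AgentID, CoverageType}, {AgentID, PolicyNo}, {Premium}. Prime attributes: {AgentID, CoverageType, PolicyNo, Premium}.
CoverageType -> PolicyNo: {CoverageType}⁺ = {CoverageType, PolicyNo}, which is not all of the attributes, so the left side is not a superkey — BCNF is violated.
Since {PolicyNo} ⊆ prime attributes and every other non-superkey FD also has a prime right side, the schema is in 3NF.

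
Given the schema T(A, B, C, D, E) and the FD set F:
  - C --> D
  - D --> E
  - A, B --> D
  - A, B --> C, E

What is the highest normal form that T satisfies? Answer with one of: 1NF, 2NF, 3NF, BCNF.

Candidate key: {A, B}. Prime attributes: {A, B}.
C --> D breaks BCNF: {C}⁺ = {C, D, E}, so {C} is not a superkey.
Because {D} is non-prime and the left side of C --> D is not a superkey, the relation is not in 3NF.
No non-prime attribute depends on a proper subset of any candidate key, so 2NF holds.

2NF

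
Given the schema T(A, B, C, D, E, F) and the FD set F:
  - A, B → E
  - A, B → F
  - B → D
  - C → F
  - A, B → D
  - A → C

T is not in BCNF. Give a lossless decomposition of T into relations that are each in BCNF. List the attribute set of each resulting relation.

Candidate key of the original relation: {A, B}.
Within {A, B, C, D, E, F}: {B}⁺ ∩ {A, B, C, D, E, F} = {B, D}, not the whole set, so B → D violates BCNF; decompose into {B, D} and {A, B, C, E, F}.
{B, D} is in BCNF.
Within {A, B, C, E, F}: {C}⁺ ∩ {A, B, C, E, F} = {C, F}, not the whole set, so C → F violates BCNF; decompose into {C, F} and {A, B, C, E}.
{C, F} is in BCNF.
Within {A, B, C, E}: {A}⁺ ∩ {A, B, C, E} = {A, C}, not the whole set, so A → C violates BCNF; decompose into {A, C} and {A, B, E}.
{A, C} is in BCNF.
{A, B, E} is in BCNF.

{A, B, E}; {A, C}; {B, D}; {C, F}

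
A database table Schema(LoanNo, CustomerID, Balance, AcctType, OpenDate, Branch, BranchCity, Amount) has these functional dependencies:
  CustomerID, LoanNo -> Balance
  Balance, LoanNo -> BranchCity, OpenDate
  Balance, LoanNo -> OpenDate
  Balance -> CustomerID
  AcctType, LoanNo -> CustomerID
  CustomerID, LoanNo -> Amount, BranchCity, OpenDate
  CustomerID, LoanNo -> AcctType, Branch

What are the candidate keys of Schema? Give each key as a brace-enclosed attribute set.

{AcctType, LoanNo}, {Balance, LoanNo}, {CustomerID, LoanNo}

No FD produces {LoanNo}, so it must be in every candidate key.
Closure of {AcctType, LoanNo} is {AcctType, Amount, Balance, Branch, BranchCity, CustomerID, LoanNo, OpenDate}, the whole schema; {AcctType, LoanNo} is a candidate key.
Closure of {Balance, LoanNo} is {AcctType, Amount, Balance, Branch, BranchCity, CustomerID, LoanNo, OpenDate}, the whole schema; {Balance, LoanNo} is a candidate key.
Closure of {CustomerID, LoanNo} is {AcctType, Amount, Balance, Branch, BranchCity, CustomerID, LoanNo, OpenDate}, the whole schema; {CustomerID, LoanNo} is a candidate key.
No proper subset of any of these is a key, and no other minimal superkey exists.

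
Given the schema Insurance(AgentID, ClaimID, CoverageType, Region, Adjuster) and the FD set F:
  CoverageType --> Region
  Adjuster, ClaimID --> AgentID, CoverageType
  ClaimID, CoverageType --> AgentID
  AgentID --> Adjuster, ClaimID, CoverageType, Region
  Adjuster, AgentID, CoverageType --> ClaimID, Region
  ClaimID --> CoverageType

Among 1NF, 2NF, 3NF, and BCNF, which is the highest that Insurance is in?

Candidate keys: {AgentID}, {ClaimID}. Prime attributes: {AgentID, ClaimID}.
For CoverageType --> Region we have {CoverageType}⁺ = {CoverageType, Region}; {CoverageType} is not a superkey, so BCNF fails.
CoverageType --> Region determines the non-prime attribute {Region} from a non-superkey — 3NF is violated.
Every candidate key is a single attribute, so no partial dependency is possible; 2NF holds.

2NF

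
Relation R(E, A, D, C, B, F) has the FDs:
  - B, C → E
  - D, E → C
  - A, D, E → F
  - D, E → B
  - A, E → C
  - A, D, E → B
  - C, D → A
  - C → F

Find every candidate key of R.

{B, C, D}, {D, E}

No FD produces {D}, so it must be in every candidate key.
{D, E}⁺ = {A, B, C, D, E, F}, which is every attribute, so {D, E} is a candidate key.
{B, C, D}⁺ = {A, B, C, D, E, F}, which is every attribute, so {B, C, D} is a candidate key.
These are minimal and exhaustive — every other superkey contains one of them.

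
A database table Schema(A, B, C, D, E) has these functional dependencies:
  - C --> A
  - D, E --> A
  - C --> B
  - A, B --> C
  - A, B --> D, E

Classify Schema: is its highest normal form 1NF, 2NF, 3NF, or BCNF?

3NF

Candidate keys: {A, B}, {B, D, E}, {C}. Prime attributes: {A, B, C, D, E}.
D, E --> A: {D, E}⁺ = {A, D, E}, which is not all of the attributes, so the left side is not a superkey — BCNF is violated.
But every attribute on its right side ({A}) is prime, and the same holds for every other non-superkey FD, so 3NF still holds.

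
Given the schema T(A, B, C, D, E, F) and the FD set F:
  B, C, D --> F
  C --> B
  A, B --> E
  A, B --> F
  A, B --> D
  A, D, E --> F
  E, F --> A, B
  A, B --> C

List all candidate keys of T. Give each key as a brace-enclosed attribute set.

Closure of {A, B} is {A, B, C, D, E, F}, the whole schema; {A, B} is a candidate key.
Closure of {A, C} is {A, B, C, D, E, F}, the whole schema; {A, C} is a candidate key.
Closure of {E, F} is {A, B, C, D, E, F}, the whole schema; {E, F} is a candidate key.
Closure of {A, D, E} is {A, B, C, D, E, F}, the whole schema; {A, D, E} is a candidate key.
Closure of {C, D, E} is {A, B, C, D, E, F}, the whole schema; {C, D, E} is a candidate key.
Any other superkey properly contains one of these, so there are no further candidate keys.

{A, B}, {A, C}, {A, D, E}, {C, D, E}, {E, F}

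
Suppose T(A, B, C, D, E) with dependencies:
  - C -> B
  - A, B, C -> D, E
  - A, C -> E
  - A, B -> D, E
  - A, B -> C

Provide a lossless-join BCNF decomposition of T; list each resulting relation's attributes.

Candidate keys of the original relation: {A, B}, {A, C}.
In {A, B, C, D, E}, {C} is not a superkey ({C}⁺ restricted to this set is {B, C}), so split on C -> B into {B, C} and {A, C, D, E}.
{B, C}: every determinant is a superkey — BCNF.
{A, C, D, E}: every determinant is a superkey — BCNF.

{A, C, D, E}; {B, C}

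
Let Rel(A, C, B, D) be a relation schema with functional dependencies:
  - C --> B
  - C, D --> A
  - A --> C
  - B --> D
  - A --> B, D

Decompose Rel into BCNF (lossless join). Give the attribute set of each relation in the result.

Candidate keys of the original relation: {A}, {C}.
In {A, B, C, D}, {B} is not a superkey ({B}⁺ restricted to this set is {B, D}), so split on B --> D into {B, D} and {A, B, C}.
{B, D} has no BCNF violation.
{A, B, C} has no BCNF violation.

{A, B, C}; {B, D}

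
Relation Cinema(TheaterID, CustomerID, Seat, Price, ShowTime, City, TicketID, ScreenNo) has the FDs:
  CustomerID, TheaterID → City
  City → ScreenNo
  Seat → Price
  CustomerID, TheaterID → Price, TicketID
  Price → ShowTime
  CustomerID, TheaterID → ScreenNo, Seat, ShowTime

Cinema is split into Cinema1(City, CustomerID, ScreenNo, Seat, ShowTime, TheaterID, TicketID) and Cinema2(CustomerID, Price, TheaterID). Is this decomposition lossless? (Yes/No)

Yes

The shared attributes are {CustomerID, TheaterID} and {CustomerID, TheaterID}⁺ = {City, CustomerID, Price, ScreenNo, Seat, ShowTime, TheaterID, TicketID}.
Cinema1 is contained in that closure, so Cinema1 ∩ Cinema2 → Cinema1 holds and the join is lossless.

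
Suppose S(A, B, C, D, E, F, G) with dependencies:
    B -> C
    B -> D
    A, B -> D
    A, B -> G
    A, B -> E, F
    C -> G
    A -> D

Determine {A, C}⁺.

{A, C, D, G}

Start with {A, C}.
C -> G applies; add {G} → now {A, C, G}.
A -> D applies; add {D} → now {A, C, D, G}.
No further FD applies.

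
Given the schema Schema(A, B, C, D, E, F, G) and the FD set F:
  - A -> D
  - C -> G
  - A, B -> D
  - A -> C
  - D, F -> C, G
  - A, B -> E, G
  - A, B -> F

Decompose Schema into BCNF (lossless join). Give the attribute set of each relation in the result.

{A, B, E, F}; {A, C, D}; {C, G}

Candidate key of the original relation: {A, B}.
Within {A, B, C, D, E, F, G}: {A}⁺ ∩ {A, B, C, D, E, F, G} = {A, C, D, G}, not the whole set, so A -> C, D, G violates BCNF; decompose into {A, C, D, G} and {A, B, E, F}.
Within {A, C, D, G}: {C}⁺ ∩ {A, C, D, G} = {C, G}, not the whole set, so C -> G violates BCNF; decompose into {C, G} and {A, C, D}.
{C, G} has no BCNF violation.
{A, C, D} has no BCNF violation.
{A, B, E, F} has no BCNF violation.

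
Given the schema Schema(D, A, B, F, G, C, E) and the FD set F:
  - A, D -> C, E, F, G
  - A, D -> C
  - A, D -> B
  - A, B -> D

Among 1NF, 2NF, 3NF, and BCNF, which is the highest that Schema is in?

BCNF

Candidate keys: {A, B}, {A, D}. Prime attributes: {A, B, D}.
Each dependency's left side is a superkey — BCNF holds.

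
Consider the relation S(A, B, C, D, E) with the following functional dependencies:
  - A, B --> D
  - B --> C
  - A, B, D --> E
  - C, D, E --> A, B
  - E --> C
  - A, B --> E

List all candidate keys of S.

{A, B}, {D, E}

Closure of {A, B} is {A, B, C, D, E}, the whole schema; {A, B} is a candidate key.
Closure of {D, E} is {A, B, C, D, E}, the whole schema; {D, E} is a candidate key.
These are minimal and exhaustive — every other superkey contains one of them.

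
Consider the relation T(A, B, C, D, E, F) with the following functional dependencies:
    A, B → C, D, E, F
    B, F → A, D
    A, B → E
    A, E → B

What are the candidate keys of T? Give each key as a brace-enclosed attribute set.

{A, B} is a candidate key since {A, B}⁺ = {A, B, C, D, E, F} covers every attribute.
{A, E} is a candidate key since {A, E}⁺ = {A, B, C, D, E, F} covers every attribute.
{B, F} is a candidate key since {B, F}⁺ = {A, B, C, D, E, F} covers every attribute.
Any other superkey properly contains one of these, so there are no further candidate keys.

{A, B}, {A, E}, {B, F}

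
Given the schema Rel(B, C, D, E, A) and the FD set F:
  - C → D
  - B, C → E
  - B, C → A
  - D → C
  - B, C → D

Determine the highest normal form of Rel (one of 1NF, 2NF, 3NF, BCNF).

3NF

Candidate keys: {B, C}, {B, D}. Prime attributes: {B, C, D}.
C → D: {C}⁺ = {C, D}, which is not all of the attributes, so the left side is not a superkey — BCNF is violated.
Its right-hand attributes {D} are all prime, as are those of every other non-superkey FD — the relation is in 3NF.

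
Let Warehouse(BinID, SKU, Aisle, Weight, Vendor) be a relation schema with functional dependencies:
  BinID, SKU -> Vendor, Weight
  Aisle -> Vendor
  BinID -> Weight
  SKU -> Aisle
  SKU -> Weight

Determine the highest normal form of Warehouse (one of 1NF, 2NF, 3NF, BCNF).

Candidate key: {BinID, SKU}. Prime attributes: {BinID, SKU}.
Aisle -> Vendor: {Aisle}⁺ = {Aisle, Vendor}, which is not all of the attributes, so the left side is not a superkey — BCNF is violated.
Aisle -> Vendor determines the non-prime attribute {Vendor} from a non-superkey — 3NF is violated.
{BinID} is a proper subset of the key {BinID, SKU}, and {BinID}⁺ contains the non-prime attribute {Weight} — a partial dependency, so 2NF is violated.

1NF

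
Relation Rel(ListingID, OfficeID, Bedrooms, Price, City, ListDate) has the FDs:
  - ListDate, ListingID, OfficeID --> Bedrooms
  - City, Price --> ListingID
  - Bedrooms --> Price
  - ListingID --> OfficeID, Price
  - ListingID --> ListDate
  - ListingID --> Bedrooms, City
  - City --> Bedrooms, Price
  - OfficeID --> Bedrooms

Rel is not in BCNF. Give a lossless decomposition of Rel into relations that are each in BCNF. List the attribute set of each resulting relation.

{Bedrooms, OfficeID}; {Bedrooms, Price}; {City, ListDate, ListingID, OfficeID}

Candidate keys of the original relation: {City}, {ListingID}.
In {Bedrooms, City, ListDate, ListingID, OfficeID, Price}, {Bedrooms} is not a superkey ({Bedrooms}⁺ restricted to this set is {Bedrooms, Price}), so split on Bedrooms --> Price into {Bedrooms, Price} and {Bedrooms, City, ListDate, ListingID, OfficeID}.
{Bedrooms, Price} has no BCNF violation.
In {Bedrooms, City, ListDate, ListingID, OfficeID}, {OfficeID} is not a superkey ({OfficeID}⁺ restricted to this set is {Bedrooms, OfficeID}), so split on OfficeID --> Bedrooms into {Bedrooms, OfficeID} and {City, ListDate, ListingID, OfficeID}.
{Bedrooms, OfficeID} has no BCNF violation.
{City, ListDate, ListingID, OfficeID} has no BCNF violation.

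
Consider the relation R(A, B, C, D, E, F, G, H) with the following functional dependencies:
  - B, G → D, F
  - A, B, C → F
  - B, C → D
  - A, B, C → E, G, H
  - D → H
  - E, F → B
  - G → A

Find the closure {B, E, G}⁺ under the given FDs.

{A, B, D, E, F, G, H}

Start with {B, E, G}.
B, G → D, F applies; add {D, F} → now {B, D, E, F, G}.
D → H applies; add {H} → now {B, D, E, F, G, H}.
G → A applies; add {A} → now {A, B, D, E, F, G, H}.
No further FD applies.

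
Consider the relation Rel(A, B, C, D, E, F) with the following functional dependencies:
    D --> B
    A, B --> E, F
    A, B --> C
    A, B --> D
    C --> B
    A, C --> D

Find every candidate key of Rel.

{A, B}, {A, C}, {A, D}

Attributes never on any right-hand side: {A} — every candidate key must contain it.
{A, B} is a candidate key since {A, B}⁺ = {A, B, C, D, E, F} covers every attribute.
{A, C} is a candidate key since {A, C}⁺ = {A, B, C, D, E, F} covers every attribute.
{A, D} is a candidate key since {A, D}⁺ = {A, B, C, D, E, F} covers every attribute.
No proper subset of any of these is a key, and no other minimal superkey exists.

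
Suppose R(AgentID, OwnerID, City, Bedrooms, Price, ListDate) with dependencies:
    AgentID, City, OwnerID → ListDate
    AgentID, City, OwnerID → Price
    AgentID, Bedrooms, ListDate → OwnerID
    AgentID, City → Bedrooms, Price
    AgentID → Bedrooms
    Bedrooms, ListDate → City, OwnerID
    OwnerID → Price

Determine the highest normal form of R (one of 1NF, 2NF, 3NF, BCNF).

1NF

Candidate keys: {AgentID, City, OwnerID}, {AgentID, ListDate}. Prime attributes: {AgentID, City, ListDate, OwnerID}.
For AgentID, City → Bedrooms, Price we have {AgentID, City}⁺ = {AgentID, Bedrooms, City, Price}; {AgentID, City} is not a superkey, so BCNF fails.
AgentID, City → Bedrooms, Price has non-prime {Bedrooms, Price} on the right and a non-superkey on the left, so 3NF fails.
{AgentID} is a proper subset of the key {AgentID, ListDate}, and {AgentID}⁺ contains the non-prime attribute {Bedrooms} — a partial dependency, so 2NF is violated.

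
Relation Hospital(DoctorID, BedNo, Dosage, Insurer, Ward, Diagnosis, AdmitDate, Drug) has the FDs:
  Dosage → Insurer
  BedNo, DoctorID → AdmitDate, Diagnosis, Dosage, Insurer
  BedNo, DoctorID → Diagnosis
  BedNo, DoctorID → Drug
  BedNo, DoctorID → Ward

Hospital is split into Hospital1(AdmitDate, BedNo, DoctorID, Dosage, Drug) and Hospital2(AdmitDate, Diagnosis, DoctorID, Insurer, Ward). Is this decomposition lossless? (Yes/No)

No

Common attributes: {AdmitDate, DoctorID}; their closure is {AdmitDate, DoctorID}.
Hospital1 ⊄ {AdmitDate, DoctorID} and Hospital2 ⊄ {AdmitDate, DoctorID}, so the split is lossy.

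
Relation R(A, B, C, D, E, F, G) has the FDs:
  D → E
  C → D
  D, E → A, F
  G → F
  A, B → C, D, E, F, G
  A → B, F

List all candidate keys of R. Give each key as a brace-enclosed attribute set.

{A}, {C}, {D}

{A}⁺ = {A, B, C, D, E, F, G}, which is every attribute, so {A} is a candidate key.
{C}⁺ = {A, B, C, D, E, F, G}, which is every attribute, so {C} is a candidate key.
{D}⁺ = {A, B, C, D, E, F, G}, which is every attribute, so {D} is a candidate key.
These are minimal and exhaustive — every other superkey contains one of them.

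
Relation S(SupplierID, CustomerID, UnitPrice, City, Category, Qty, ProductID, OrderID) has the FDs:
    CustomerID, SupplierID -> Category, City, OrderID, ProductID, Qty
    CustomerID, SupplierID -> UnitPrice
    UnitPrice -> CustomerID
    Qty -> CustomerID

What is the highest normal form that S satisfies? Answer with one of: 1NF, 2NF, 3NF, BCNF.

3NF

Candidate keys: {CustomerID, SupplierID}, {Qty, SupplierID}, {SupplierID, UnitPrice}. Prime attributes: {CustomerID, Qty, SupplierID, UnitPrice}.
UnitPrice -> CustomerID: {UnitPrice}⁺ = {CustomerID, UnitPrice}, which is not all of the attributes, so the left side is not a superkey — BCNF is violated.
But every attribute on its right side ({CustomerID}) is prime, and the same holds for every other non-superkey FD, so 3NF still holds.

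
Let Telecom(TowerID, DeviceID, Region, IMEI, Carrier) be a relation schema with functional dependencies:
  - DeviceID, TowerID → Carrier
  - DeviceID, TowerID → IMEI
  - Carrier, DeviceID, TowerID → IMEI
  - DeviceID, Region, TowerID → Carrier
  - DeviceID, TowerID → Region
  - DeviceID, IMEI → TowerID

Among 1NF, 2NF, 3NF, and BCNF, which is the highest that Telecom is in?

Candidate keys: {DeviceID, IMEI}, {DeviceID, TowerID}. Prime attributes: {DeviceID, IMEI, TowerID}.
The left-hand side of every FD is a superkey, so BCNF is satisfied.

BCNF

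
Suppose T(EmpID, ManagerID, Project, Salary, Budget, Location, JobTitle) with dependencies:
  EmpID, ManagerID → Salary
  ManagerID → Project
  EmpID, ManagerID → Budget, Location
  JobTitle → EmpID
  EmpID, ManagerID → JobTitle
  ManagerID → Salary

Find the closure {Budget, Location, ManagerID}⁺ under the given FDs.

Start with {Budget, Location, ManagerID}.
ManagerID → Project applies; add {Project} → now {Budget, Location, ManagerID, Project}.
ManagerID → Salary applies; add {Salary} → now {Budget, Location, ManagerID, Project, Salary}.
No further FD applies.

{Budget, Location, ManagerID, Project, Salary}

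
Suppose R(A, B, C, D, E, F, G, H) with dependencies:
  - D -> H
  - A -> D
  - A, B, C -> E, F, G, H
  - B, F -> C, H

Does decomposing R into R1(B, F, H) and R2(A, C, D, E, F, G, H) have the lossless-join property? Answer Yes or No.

No

R1 ∩ R2 = {F, H}; its closure under F is {F, H}.
Neither R1 nor R2 is contained in that closure, so the decomposition is lossy.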